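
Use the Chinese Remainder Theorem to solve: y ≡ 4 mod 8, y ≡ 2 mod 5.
M = 8 × 5 = 40. M₁ = 5, y₁ ≡ 5 mod 8. M₂ = 8, y₂ ≡ 2 mod 5. y = 4×5×5 + 2×8×2 ≡ 12 mod 40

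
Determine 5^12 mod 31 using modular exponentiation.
By repeated squaring (mod 31): 5^{1}≡5, 5^{2}≡25, 5^{4}≡5, 5^{8}≡25. Then 5^{12} = 5^{8+4} ≡ 25 × 5 ≡ 1 (mod 31)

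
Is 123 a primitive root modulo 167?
ord_167(123) divides 166. For each prime q|166: 123^{83}≡166, 123^{2}≡99, none ≡ 1. So 123 has order 166 and is a primitive root mod 167.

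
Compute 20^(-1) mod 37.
Since 37 is prime, by Fermat 20^(-1) ≡ 20^{35} ≡ 13 mod 37. Verify: 20 × 13 = 260 ≡ 1 mod 37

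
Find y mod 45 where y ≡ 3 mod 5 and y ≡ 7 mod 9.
M = 5 × 9 = 45. M₁ = 9, y₁ ≡ 4 mod 5. M₂ = 5, y₂ ≡ 2 mod 9. y = 3×9×4 + 7×5×2 ≡ 43 mod 45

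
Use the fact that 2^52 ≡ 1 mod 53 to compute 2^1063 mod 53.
By Fermat: 2^{52} ≡ 1 mod 53. 1063 ≡ 23 mod 52. So 2^{1063} ≡ 2^{23} ≡ 33 mod 53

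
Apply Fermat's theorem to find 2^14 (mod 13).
By Fermat: 2^{12} ≡ 1 (mod 13). So 2^{14} = 2^{12} · 2^{2} ≡ 2^{2} ≡ 4 (mod 13)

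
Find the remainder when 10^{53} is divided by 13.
By Fermat: 10^{12} ≡ 1 (mod 13). 53 = 4×12 + 5. So 10^{53} ≡ 10^{5} ≡ 4 (mod 13)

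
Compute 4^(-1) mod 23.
Since 23 is prime, by Fermat 4^(-1) ≡ 4^{21} ≡ 6 mod 23. Verify: 4 × 6 = 24 ≡ 1 mod 23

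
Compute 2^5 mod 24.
By repeated squaring mod 24: 2^{1}≡2, 2^{2}≡4, 2^{4}≡16. Then 2^{5} = 2^{4+1} ≡ 16 × 2 ≡ 8 mod 24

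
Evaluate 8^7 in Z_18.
By repeated squaring (mod 18): 8^{1}≡8, 8^{2}≡10, 8^{4}≡10. Then 8^{7} = 8^{4+2+1} ≡ 10 × 10 × 8 ≡ 8 (mod 18)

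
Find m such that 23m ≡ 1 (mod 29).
Since 29 is prime, by Fermat 23^(-1) ≡ 23^{27} ≡ 24 (mod 29). Verify: 23 × 24 = 552 ≡ 1 (mod 29)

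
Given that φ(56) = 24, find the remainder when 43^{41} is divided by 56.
By Euler: 43^{24} ≡ 1 (mod 56) since gcd(43, 56) = 1. 41 = 1×24 + 17. So 43^{41} ≡ 43^{17} ≡ 43 (mod 56)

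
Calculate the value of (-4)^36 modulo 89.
By repeated squaring (mod 89): (-4)^{1}≡85, (-4)^{2}≡16, (-4)^{4}≡78, (-4)^{8}≡32, (-4)^{16}≡45, (-4)^{32}≡67. Then (-4)^{36} = (-4)^{32+4} ≡ 67 × 78 ≡ 64 (mod 89)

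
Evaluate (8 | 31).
(8/31) = 8^{15} mod 31 = 1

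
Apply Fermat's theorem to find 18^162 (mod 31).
By Fermat: 18^{30} ≡ 1 (mod 31). 162 ≡ 12 (mod 30). So 18^{162} ≡ 18^{12} ≡ 8 (mod 31)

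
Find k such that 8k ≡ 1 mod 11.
Since 11 is prime, by Fermat 8^(-1) ≡ 8^{9} ≡ 7 mod 11. Verify: 8 × 7 = 56 ≡ 1 mod 11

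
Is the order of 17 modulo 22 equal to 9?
Powers of 17 mod 22: 17^1≡17, 17^2≡3, 17^3≡7, 17^4≡9, 17^5≡21, 17^6≡5, 17^7≡19, 17^8≡15, 17^9≡13, 17^10≡1. 17^9≡13≢1, so ord ≠ 9. No, the actual order is 10.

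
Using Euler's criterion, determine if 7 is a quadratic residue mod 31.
By Euler's criterion: 7^{15} ≡ 1 mod 31. Since this equals 1, 7 is a QR.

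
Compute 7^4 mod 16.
7^{4} = 2401 ≡ 1 (mod 16)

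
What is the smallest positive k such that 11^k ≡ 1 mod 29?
Powers of 11 mod 29: 11^1≡11, 11^2≡5, 11^3≡26, 11^4≡25, 11^5≡14, 11^6≡9, 11^7≡12, 11^8≡16, 11^9≡2, 11^10≡22, 11^11≡10, 11^12≡23, 11^13≡21, 11^14≡28, 11^15≡18, 11^16≡24, 11^17≡3, 11^18≡4, 11^19≡15, 11^20≡20, 11^21≡17, 11^22≡13, 11^23≡27, 11^24≡7, 11^25≡19, 11^26≡6, 11^27≡8, 11^28≡1. Order = 28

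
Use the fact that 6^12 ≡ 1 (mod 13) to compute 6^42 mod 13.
By Fermat: 6^{12} ≡ 1 (mod 13). 42 = 3×12 + 6. So 6^{42} ≡ 6^{6} ≡ 12 (mod 13)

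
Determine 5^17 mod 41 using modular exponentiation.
By repeated squaring mod 41: 5^{1}≡5, 5^{2}≡25, 5^{4}≡10, 5^{8}≡18, 5^{16}≡37. Then 5^{17} = 5^{16+1} ≡ 37 × 5 ≡ 21 mod 41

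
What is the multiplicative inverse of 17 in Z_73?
Since 73 is prime, by Fermat 17^(-1) ≡ 17^{71} ≡ 43 (mod 73). Verify: 17 × 43 = 731 ≡ 1 (mod 73)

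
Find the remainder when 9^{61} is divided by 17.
By Fermat: 9^{16} ≡ 1 (mod 17). 61 = 3×16 + 13. So 9^{61} ≡ 9^{13} ≡ 8 (mod 17)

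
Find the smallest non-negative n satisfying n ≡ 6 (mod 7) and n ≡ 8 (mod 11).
M = 7 × 11 = 77. M₁ = 11, y₁ ≡ 2 (mod 7). M₂ = 7, y₂ ≡ 8 (mod 11). n = 6×11×2 + 8×7×8 ≡ 41 (mod 77)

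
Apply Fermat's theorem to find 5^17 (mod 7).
By Fermat: 5^{6} ≡ 1 (mod 7). 17 = 2×6 + 5. So 5^{17} ≡ 5^{5} ≡ 3 (mod 7)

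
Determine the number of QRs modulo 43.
For prime 43, there are (p-1)/2 = (43-1)/2 = 21 quadratic residues (excluding 0).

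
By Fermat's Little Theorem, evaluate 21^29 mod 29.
By Fermat: 21^{28} ≡ 1 mod 29. So 21^{29} = 21^{28} · 21^{1} ≡ 21^{1} ≡ 21 mod 29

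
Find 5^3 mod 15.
5^{3} = 125 ≡ 5 mod 15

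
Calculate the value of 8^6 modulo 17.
By repeated squaring (mod 17): 8^{1}≡8, 8^{2}≡13, 8^{4}≡16. Then 8^{6} = 8^{4+2} ≡ 16 × 13 ≡ 4 (mod 17)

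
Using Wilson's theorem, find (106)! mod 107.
By Wilson's theorem, (106)! ≡ -1 ≡ 106 mod 107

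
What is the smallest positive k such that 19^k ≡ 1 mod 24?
Powers of 19 mod 24: 19^1≡19, 19^2≡1. Order = 2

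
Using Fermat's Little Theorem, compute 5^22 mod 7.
By Fermat: 5^{6} ≡ 1 mod 7. 22 = 3×6 + 4. So 5^{22} ≡ 5^{4} ≡ 2 mod 7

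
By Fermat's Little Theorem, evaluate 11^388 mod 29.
By Fermat: 11^{28} ≡ 1 mod 29. 388 ≡ 24 mod 28. So 11^{388} ≡ 11^{24} ≡ 7 mod 29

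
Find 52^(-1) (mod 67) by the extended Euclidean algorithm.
Extended GCD: 52(-9) + 67(7) = 1. So 52^(-1) ≡ -9 ≡ 58 (mod 67). Verify: 52 × 58 = 3016 ≡ 1 (mod 67)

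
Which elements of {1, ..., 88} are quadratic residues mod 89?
Squares in Z_89*: {1, 2, 4, 5, 8, 9, 10, 11, 16, 17, 18, 20, 21, 22, 25, 32, 34, 36, 39, 40, 42, 44, 45, 47, 49, 50, 53, 55, 57, 64, 67, 68, 69, 71, 72, 73, 78, 79, 80, 81, 84, 85, 87, 88}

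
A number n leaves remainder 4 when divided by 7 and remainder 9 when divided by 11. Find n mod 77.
M = 7 × 11 = 77. M₁ = 11, y₁ ≡ 2 mod 7. M₂ = 7, y₂ ≡ 8 mod 11. n = 4×11×2 + 9×7×8 ≡ 53 mod 77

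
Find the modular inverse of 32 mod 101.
Since 101 is prime, by Fermat 32^(-1) ≡ 32^{99} ≡ 60 (mod 101). Verify: 32 × 60 = 1920 ≡ 1 (mod 101)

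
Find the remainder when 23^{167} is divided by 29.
By Fermat: 23^{28} ≡ 1 (mod 29). 167 = 5×28 + 27. So 23^{167} ≡ 23^{27} ≡ 24 (mod 29)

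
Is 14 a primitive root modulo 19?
ord_19(14) divides 18. For each prime q|18: 14^{9}≡18, 14^{6}≡7, none ≡ 1. So 14 has order 18 and is a primitive root mod 19.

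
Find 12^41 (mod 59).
By repeated squaring (mod 59): 12^{1}≡12, 12^{2}≡26, 12^{4}≡27, 12^{8}≡21, 12^{16}≡28, 12^{32}≡17. Then 12^{41} = 12^{32+8+1} ≡ 17 × 21 × 12 ≡ 36 (mod 59)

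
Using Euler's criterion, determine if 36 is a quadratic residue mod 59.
By Euler's criterion: 36^{29} ≡ 1 mod 59. Since this equals 1, 36 is a QR.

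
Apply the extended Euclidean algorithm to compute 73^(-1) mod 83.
Extended GCD: 73(-25) + 83(22) = 1. So 73^(-1) ≡ -25 ≡ 58 mod 83. Verify: 73 × 58 = 4234 ≡ 1 mod 83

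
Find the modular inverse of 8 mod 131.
Since 131 is prime, by Fermat 8^(-1) ≡ 8^{129} ≡ 82 (mod 131). Verify: 8 × 82 = 656 ≡ 1 (mod 131)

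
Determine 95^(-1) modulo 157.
Since 157 is prime, by Fermat 95^(-1) ≡ 95^{155} ≡ 119 mod 157. Verify: 95 × 119 = 11305 ≡ 1 mod 157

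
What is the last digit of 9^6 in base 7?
Using Fermat: 9^{6} ≡ 1 mod 7. 6 ≡ 0 mod 6. So 9^{6} ≡ 9^{0} ≡ 1 mod 7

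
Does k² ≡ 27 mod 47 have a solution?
By Euler's criterion: 27^{23} ≡ 1 mod 47. Since this equals 1, 27 is a QR.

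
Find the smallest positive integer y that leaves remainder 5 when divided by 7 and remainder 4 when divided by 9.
M = 7 × 9 = 63. M₁ = 9, y₁ ≡ 4 (mod 7). M₂ = 7, y₂ ≡ 4 (mod 9). y = 5×9×4 + 4×7×4 ≡ 40 (mod 63)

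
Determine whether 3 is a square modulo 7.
By Euler's criterion: 3^{3} ≡ 6 (mod 7). Since this equals -1 (≡ 6), 3 is not a QR.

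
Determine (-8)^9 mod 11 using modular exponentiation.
By repeated squaring (mod 11): (-8)^{1}≡3, (-8)^{2}≡9, (-8)^{4}≡4, (-8)^{8}≡5. Then (-8)^{9} = (-8)^{8+1} ≡ 5 × 3 ≡ 4 (mod 11)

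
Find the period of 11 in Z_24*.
Powers of 11 mod 24: 11^1≡11, 11^2≡1. So the order of 11 is 2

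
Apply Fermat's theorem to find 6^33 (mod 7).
By Fermat: 6^{6} ≡ 1 (mod 7). 33 = 5×6 + 3. So 6^{33} ≡ 6^{3} ≡ 6 (mod 7)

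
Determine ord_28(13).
Powers of 13 mod 28: 13^1≡13, 13^2≡1. Order = 2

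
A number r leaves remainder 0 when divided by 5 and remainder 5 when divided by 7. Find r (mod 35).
M = 5 × 7 = 35. M₁ = 7, y₁ ≡ 3 (mod 5). M₂ = 5, y₂ ≡ 3 (mod 7). r = 0×7×3 + 5×5×3 ≡ 5 (mod 35)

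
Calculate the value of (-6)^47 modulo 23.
Using Fermat: (-6)^{22} ≡ 1 mod 23. 47 ≡ 3 mod 22. So (-6)^{47} ≡ (-6)^{3} ≡ 14 mod 23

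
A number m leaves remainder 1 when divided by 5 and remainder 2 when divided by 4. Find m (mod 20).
M = 5 × 4 = 20. M₁ = 4, y₁ ≡ 4 (mod 5). M₂ = 5, y₂ ≡ 1 (mod 4). m = 1×4×4 + 2×5×1 ≡ 6 (mod 20)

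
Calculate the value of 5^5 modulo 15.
By repeated squaring mod 15: 5^{1}≡5, 5^{2}≡10, 5^{4}≡10. Then 5^{5} = 5^{4+1} ≡ 10 × 5 ≡ 5 mod 15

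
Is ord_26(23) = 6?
Powers of 23 mod 26: 23^1≡23, 23^2≡9, 23^3≡25, 23^4≡3, 23^5≡17, 23^6≡1. First k with 23^k≡1 is k=6. Yes, ord_26(23) = 6.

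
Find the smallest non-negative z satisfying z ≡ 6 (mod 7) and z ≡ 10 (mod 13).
M = 7 × 13 = 91. M₁ = 13, y₁ ≡ 6 (mod 7). M₂ = 7, y₂ ≡ 2 (mod 13). z = 6×13×6 + 10×7×2 ≡ 62 (mod 91)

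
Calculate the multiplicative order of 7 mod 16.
Powers of 7 mod 16: 7^1≡7, 7^2≡1. ord_16(7) = 2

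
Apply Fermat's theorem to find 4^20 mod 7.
By Fermat: 4^{6} ≡ 1 mod 7. 20 = 3×6 + 2. So 4^{20} ≡ 4^{2} ≡ 2 mod 7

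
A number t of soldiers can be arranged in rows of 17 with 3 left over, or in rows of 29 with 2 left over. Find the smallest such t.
M = 17 × 29 = 493. M₁ = 29, y₁ ≡ 10 (mod 17). M₂ = 17, y₂ ≡ 12 (mod 29). t = 3×29×10 + 2×17×12 ≡ 292 (mod 493)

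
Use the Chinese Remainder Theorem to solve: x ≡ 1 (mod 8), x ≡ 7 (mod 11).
M = 8 × 11 = 88. M₁ = 11, y₁ ≡ 3 (mod 8). M₂ = 8, y₂ ≡ 7 (mod 11). x = 1×11×3 + 7×8×7 ≡ 73 (mod 88)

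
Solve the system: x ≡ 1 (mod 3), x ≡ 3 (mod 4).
M = 3 × 4 = 12. M₁ = 4, y₁ ≡ 1 (mod 3). M₂ = 3, y₂ ≡ 3 (mod 4). x = 1×4×1 + 3×3×3 ≡ 7 (mod 12)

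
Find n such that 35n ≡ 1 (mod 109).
Since 109 is prime, by Fermat 35^(-1) ≡ 35^{107} ≡ 81 (mod 109). Verify: 35 × 81 = 2835 ≡ 1 (mod 109)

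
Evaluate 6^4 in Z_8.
6^{4} = 1296 ≡ 0 (mod 8)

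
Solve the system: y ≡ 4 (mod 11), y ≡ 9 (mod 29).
M = 11 × 29 = 319. M₁ = 29, y₁ ≡ 8 (mod 11). M₂ = 11, y₂ ≡ 8 (mod 29). y = 4×29×8 + 9×11×8 ≡ 125 (mod 319)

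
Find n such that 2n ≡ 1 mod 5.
Since 5 is prime, by Fermat 2^(-1) ≡ 2^{3} ≡ 3 mod 5. Verify: 2 × 3 = 6 ≡ 1 mod 5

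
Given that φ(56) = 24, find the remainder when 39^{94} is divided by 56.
By Euler: 39^{24} ≡ 1 (mod 56) since gcd(39, 56) = 1. 94 = 3×24 + 22. So 39^{94} ≡ 39^{22} ≡ 25 (mod 56)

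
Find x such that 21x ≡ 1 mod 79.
Since 79 is prime, by Fermat 21^(-1) ≡ 21^{77} ≡ 64 mod 79. Verify: 21 × 64 = 1344 ≡ 1 mod 79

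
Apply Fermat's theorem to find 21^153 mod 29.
By Fermat: 21^{28} ≡ 1 mod 29. 153 = 5×28 + 13. So 21^{153} ≡ 21^{13} ≡ 11 mod 29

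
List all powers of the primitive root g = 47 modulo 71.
47^1, 47^2, ..., 47^{70} mod 71: [47, 8, 21, 64, 26, 15, 66, 49, 31, 37, 35, 12, 67, 25, 39, 58, 28, 38, 11, 20, 17, 18, 65, 2, 23, 16, 42, 57, 52, 30, 61, 27, 62, 3, 70, 24, 63, 50, 7, 45, 56, 5, 22, 40, 34, 36, 59, 4, 46, 32, 13, 43, 33, 60, 51, 54, 53, 6, 69, 48, 55, 29, 14, 19, 41, 10, 44, 9, 68, 1]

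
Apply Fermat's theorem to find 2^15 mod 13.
By Fermat: 2^{12} ≡ 1 mod 13. So 2^{15} = 2^{12} · 2^{3} ≡ 2^{3} ≡ 8 mod 13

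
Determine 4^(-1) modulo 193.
Since 193 is prime, by Fermat 4^(-1) ≡ 4^{191} ≡ 145 (mod 193). Verify: 4 × 145 = 580 ≡ 1 (mod 193)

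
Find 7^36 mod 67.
By repeated squaring mod 67: 7^{1}≡7, 7^{2}≡49, 7^{4}≡56, 7^{8}≡54, 7^{16}≡35, 7^{32}≡19. Then 7^{36} = 7^{32+4} ≡ 19 × 56 ≡ 59 mod 67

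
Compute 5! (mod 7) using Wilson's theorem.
(6)! = (5)! × (6) ≡ -1 (mod 7). So (5)! ≡ -1 × (6)^(-1) ≡ (-1)×(-1) = 1 (mod 7)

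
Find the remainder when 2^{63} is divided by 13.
By Fermat: 2^{12} ≡ 1 (mod 13). 63 = 5×12 + 3. So 2^{63} ≡ 2^{3} ≡ 8 (mod 13)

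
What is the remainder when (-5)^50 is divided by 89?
By repeated squaring mod 89: (-5)^{1}≡84, (-5)^{2}≡25, (-5)^{4}≡2, (-5)^{8}≡4, (-5)^{16}≡16, (-5)^{32}≡78. Then (-5)^{50} = (-5)^{32+16+2} ≡ 78 × 16 × 25 ≡ 50 mod 89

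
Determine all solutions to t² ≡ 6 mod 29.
The square roots of 6 mod 29 are 8 and 21. Verify: 8² = 64 ≡ 6 mod 29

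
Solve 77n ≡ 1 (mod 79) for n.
Since 79 is prime, by Fermat 77^(-1) ≡ 77^{77} ≡ 39 (mod 79). Verify: 77 × 39 = 3003 ≡ 1 (mod 79)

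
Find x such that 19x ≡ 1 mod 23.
Since 23 is prime, by Fermat 19^(-1) ≡ 19^{21} ≡ 17 mod 23. Verify: 19 × 17 = 323 ≡ 1 mod 23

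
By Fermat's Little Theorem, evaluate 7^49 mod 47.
By Fermat: 7^{46} ≡ 1 mod 47. So 7^{49} = 7^{46} · 7^{3} ≡ 7^{3} ≡ 14 mod 47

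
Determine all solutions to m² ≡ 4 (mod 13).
The square roots of 4 mod 13 are 11 and 2. Verify: 11² = 121 ≡ 4 (mod 13)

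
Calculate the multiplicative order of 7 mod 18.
Powers of 7 mod 18: 7^1≡7, 7^2≡13, 7^3≡1. ord_18(7) = 3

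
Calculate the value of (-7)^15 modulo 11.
Using Fermat: (-7)^{10} ≡ 1 (mod 11). 15 ≡ 5 (mod 10). So (-7)^{15} ≡ (-7)^{5} ≡ 1 (mod 11)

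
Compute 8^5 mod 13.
By repeated squaring mod 13: 8^{1}≡8, 8^{2}≡12, 8^{4}≡1. Then 8^{5} = 8^{4+1} ≡ 1 × 8 ≡ 8 mod 13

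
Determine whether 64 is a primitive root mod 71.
64^{35} ≡ 1 mod 71 and 35 < 70, so ord_71(64) = 35 ≠ 70 and 64 is not a primitive root.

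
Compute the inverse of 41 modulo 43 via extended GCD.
Extended GCD: 41(21) + 43(-20) = 1. So 41^(-1) ≡ 21 mod 43. Verify: 41 × 21 = 861 ≡ 1 mod 43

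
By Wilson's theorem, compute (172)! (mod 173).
By Wilson's theorem, (172)! ≡ -1 ≡ 172 (mod 173)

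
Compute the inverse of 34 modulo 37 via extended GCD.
Extended GCD: 34(12) + 37(-11) = 1. So 34^(-1) ≡ 12 (mod 37). Verify: 34 × 12 = 408 ≡ 1 (mod 37)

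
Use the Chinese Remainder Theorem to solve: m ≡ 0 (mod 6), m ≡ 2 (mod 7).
M = 6 × 7 = 42. M₁ = 7, y₁ ≡ 1 (mod 6). M₂ = 6, y₂ ≡ 6 (mod 7). m = 0×7×1 + 2×6×6 ≡ 30 (mod 42)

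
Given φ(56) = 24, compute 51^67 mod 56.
By Euler: 51^{24} ≡ 1 (mod 56) since gcd(51, 56) = 1. 67 = 2×24 + 19. So 51^{67} ≡ 51^{19} ≡ 51 (mod 56)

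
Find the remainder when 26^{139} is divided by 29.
By Fermat: 26^{28} ≡ 1 (mod 29). 139 = 4×28 + 27. So 26^{139} ≡ 26^{27} ≡ 19 (mod 29)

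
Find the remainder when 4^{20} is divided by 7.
By Fermat: 4^{6} ≡ 1 (mod 7). 20 = 3×6 + 2. So 4^{20} ≡ 4^{2} ≡ 2 (mod 7)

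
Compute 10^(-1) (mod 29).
Since 29 is prime, by Fermat 10^(-1) ≡ 10^{27} ≡ 3 (mod 29). Verify: 10 × 3 = 30 ≡ 1 (mod 29)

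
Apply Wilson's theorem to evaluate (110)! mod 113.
(112)! = (110)! × (111) × (112) ≡ -1 mod 113. So (110)! ≡ -1 × [(112)(111)]^(-1) ≡ 56 mod 113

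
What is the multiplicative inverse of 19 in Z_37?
Since 37 is prime, by Fermat 19^(-1) ≡ 19^{35} ≡ 2 mod 37. Verify: 19 × 2 = 38 ≡ 1 mod 37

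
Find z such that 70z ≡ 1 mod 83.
Since 83 is prime, by Fermat 70^(-1) ≡ 70^{81} ≡ 51 mod 83. Verify: 70 × 51 = 3570 ≡ 1 mod 83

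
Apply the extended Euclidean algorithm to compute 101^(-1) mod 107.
Extended GCD: 101(-18) + 107(17) = 1. So 101^(-1) ≡ -18 ≡ 89 mod 107. Verify: 101 × 89 = 8989 ≡ 1 mod 107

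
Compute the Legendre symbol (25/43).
(25/43) = 25^{21} mod 43 = 1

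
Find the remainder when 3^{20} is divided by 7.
By Fermat: 3^{6} ≡ 1 mod 7. 20 = 3×6 + 2. So 3^{20} ≡ 3^{2} ≡ 2 mod 7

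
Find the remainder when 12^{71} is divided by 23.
By Fermat: 12^{22} ≡ 1 mod 23. 71 = 3×22 + 5. So 12^{71} ≡ 12^{5} ≡ 18 mod 23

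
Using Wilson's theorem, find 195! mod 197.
(196)! = (195)! × (196) ≡ -1 mod 197. So (195)! ≡ -1 × (196)^(-1) ≡ (-1)×(-1) = 1 mod 197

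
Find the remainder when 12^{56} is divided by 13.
By Fermat: 12^{12} ≡ 1 (mod 13). 56 = 4×12 + 8. So 12^{56} ≡ 12^{8} ≡ 1 (mod 13)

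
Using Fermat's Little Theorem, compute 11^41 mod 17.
By Fermat: 11^{16} ≡ 1 (mod 17). 41 = 2×16 + 9. So 11^{41} ≡ 11^{9} ≡ 6 (mod 17)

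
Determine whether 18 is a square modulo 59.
By Euler's criterion: 18^{29} ≡ 58 (mod 59). Since this equals -1 (≡ 58), 18 is not a QR.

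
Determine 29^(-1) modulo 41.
Since 41 is prime, by Fermat 29^(-1) ≡ 29^{39} ≡ 17 mod 41. Verify: 29 × 17 = 493 ≡ 1 mod 41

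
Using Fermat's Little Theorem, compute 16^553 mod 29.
By Fermat: 16^{28} ≡ 1 mod 29. 553 ≡ 21 mod 28. So 16^{553} ≡ 16^{21} ≡ 1 mod 29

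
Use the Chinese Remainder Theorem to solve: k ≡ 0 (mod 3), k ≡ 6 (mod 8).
M = 3 × 8 = 24. M₁ = 8, y₁ ≡ 2 (mod 3). M₂ = 3, y₂ ≡ 3 (mod 8). k = 0×8×2 + 6×3×3 ≡ 6 (mod 24)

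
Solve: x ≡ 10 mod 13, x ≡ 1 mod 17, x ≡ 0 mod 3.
M = 13 × 17 × 3 = 663. M₁ = 51, y₁ ≡ 12 mod 13. M₂ = 39, y₂ ≡ 7 mod 17. M₃ = 221, y₃ ≡ 2 mod 3. x = 10×51×12 + 1×39×7 + 0×221×2 ≡ 426 mod 663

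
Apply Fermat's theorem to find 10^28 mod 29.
By Fermat's Little Theorem, 10^{28} ≡ 1 mod 29 since 29 is prime and gcd(10, 29) = 1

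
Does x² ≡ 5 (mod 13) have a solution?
By Euler's criterion: 5^{6} ≡ 12 (mod 13). Since this equals -1 (≡ 12), 5 is not a QR.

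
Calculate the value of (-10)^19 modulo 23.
By repeated squaring (mod 23): (-10)^{1}≡13, (-10)^{2}≡8, (-10)^{4}≡18, (-10)^{8}≡2, (-10)^{16}≡4. Then (-10)^{19} = (-10)^{16+2+1} ≡ 4 × 8 × 13 ≡ 2 (mod 23)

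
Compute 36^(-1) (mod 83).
Since 83 is prime, by Fermat 36^(-1) ≡ 36^{81} ≡ 30 (mod 83). Verify: 36 × 30 = 1080 ≡ 1 (mod 83)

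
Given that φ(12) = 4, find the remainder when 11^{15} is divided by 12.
By Euler: 11^{4} ≡ 1 mod 12 since gcd(11, 12) = 1. 15 = 3×4 + 3. So 11^{15} ≡ 11^{3} ≡ 11 mod 12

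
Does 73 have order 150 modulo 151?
73^{50} ≡ 1 (mod 151) and 50 < 150, so ord_151(73) = 50 ≠ 150 and 73 is not a primitive root.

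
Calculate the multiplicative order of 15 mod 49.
Powers of 15 mod 49: 15^1≡15, 15^2≡29, 15^3≡43, 15^4≡8, 15^5≡22, 15^6≡36, 15^7≡1. ord_49(15) = 7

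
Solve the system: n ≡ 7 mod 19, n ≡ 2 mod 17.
M = 19 × 17 = 323. M₁ = 17, y₁ ≡ 9 mod 19. M₂ = 19, y₂ ≡ 9 mod 17. n = 7×17×9 + 2×19×9 ≡ 121 mod 323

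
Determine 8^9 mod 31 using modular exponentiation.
By repeated squaring mod 31: 8^{1}≡8, 8^{2}≡2, 8^{4}≡4, 8^{8}≡16. Then 8^{9} = 8^{8+1} ≡ 16 × 8 ≡ 4 mod 31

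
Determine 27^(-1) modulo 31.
Since 31 is prime, by Fermat 27^(-1) ≡ 27^{29} ≡ 23 (mod 31). Verify: 27 × 23 = 621 ≡ 1 (mod 31)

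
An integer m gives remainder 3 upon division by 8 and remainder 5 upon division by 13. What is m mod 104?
M = 8 × 13 = 104. M₁ = 13, y₁ ≡ 5 mod 8. M₂ = 8, y₂ ≡ 5 mod 13. m = 3×13×5 + 5×8×5 ≡ 83 mod 104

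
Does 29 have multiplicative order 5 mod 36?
Powers of 29 mod 36: 29^1≡29, 29^2≡13, 29^3≡17, 29^4≡25, 29^5≡5, 29^6≡1. 29^5≡5≢1, so ord ≠ 5. No, the actual order is 6.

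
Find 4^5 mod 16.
By repeated squaring mod 16: 4^{1}≡4, 4^{2}≡0, 4^{4}≡0. Then 4^{5} = 4^{4+1} ≡ 0 × 4 ≡ 0 mod 16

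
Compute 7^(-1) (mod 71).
Since 71 is prime, by Fermat 7^(-1) ≡ 7^{69} ≡ 61 (mod 71). Verify: 7 × 61 = 427 ≡ 1 (mod 71)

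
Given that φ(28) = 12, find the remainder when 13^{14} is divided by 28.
By Euler: 13^{12} ≡ 1 (mod 28) since gcd(13, 28) = 1. 14 = 1×12 + 2. So 13^{14} ≡ 13^{2} ≡ 1 (mod 28)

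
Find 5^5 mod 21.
By repeated squaring mod 21: 5^{1}≡5, 5^{2}≡4, 5^{4}≡16. Then 5^{5} = 5^{4+1} ≡ 16 × 5 ≡ 17 mod 21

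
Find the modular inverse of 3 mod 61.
Since 61 is prime, by Fermat 3^(-1) ≡ 3^{59} ≡ 41 (mod 61). Verify: 3 × 41 = 123 ≡ 1 (mod 61)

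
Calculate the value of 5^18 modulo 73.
By repeated squaring (mod 73): 5^{1}≡5, 5^{2}≡25, 5^{4}≡41, 5^{8}≡2, 5^{16}≡4. Then 5^{18} = 5^{16+2} ≡ 4 × 25 ≡ 27 (mod 73)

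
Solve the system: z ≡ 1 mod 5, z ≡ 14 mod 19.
M = 5 × 19 = 95. M₁ = 19, y₁ ≡ 4 mod 5. M₂ = 5, y₂ ≡ 4 mod 19. z = 1×19×4 + 14×5×4 ≡ 71 mod 95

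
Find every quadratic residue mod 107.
Squares in Z_107*: {1, 3, 4, 9, 10, 11, 12, 13, 14, 16, 19, 23, 25, 27, 29, 30, 33, 34, 35, 36, 37, 39, 40, 41, 42, 44, 47, 48, 49, 52, 53, 56, 57, 61, 62, 64, 69, 75, 76, 79, 81, 83, 85, 86, 87, 89, 90, 92, 99, 100, 101, 102, 105}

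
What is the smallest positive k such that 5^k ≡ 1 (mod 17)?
Powers of 5 mod 17: 5^1≡5, 5^2≡8, 5^3≡6, 5^4≡13, 5^5≡14, 5^6≡2, 5^7≡10, 5^8≡16, 5^9≡12, 5^10≡9, 5^11≡11, 5^12≡4, 5^13≡3, 5^14≡15, 5^15≡7, 5^16≡1. So the order of 5 is 16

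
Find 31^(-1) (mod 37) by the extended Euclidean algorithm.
Extended GCD: 31(6) + 37(-5) = 1. So 31^(-1) ≡ 6 (mod 37). Verify: 31 × 6 = 186 ≡ 1 (mod 37)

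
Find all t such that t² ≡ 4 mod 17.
The square roots of 4 mod 17 are 2 and 15. Verify: 2² = 4 ≡ 4 mod 17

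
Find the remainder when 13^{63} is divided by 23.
By Fermat: 13^{22} ≡ 1 (mod 23). 63 = 2×22 + 19. So 13^{63} ≡ 13^{19} ≡ 2 (mod 23)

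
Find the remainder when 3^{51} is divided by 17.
By Fermat: 3^{16} ≡ 1 (mod 17). 51 = 3×16 + 3. So 3^{51} ≡ 3^{3} ≡ 10 (mod 17)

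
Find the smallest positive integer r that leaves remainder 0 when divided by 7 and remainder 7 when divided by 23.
M = 7 × 23 = 161. M₁ = 23, y₁ ≡ 4 (mod 7). M₂ = 7, y₂ ≡ 10 (mod 23). r = 0×23×4 + 7×7×10 ≡ 7 (mod 161)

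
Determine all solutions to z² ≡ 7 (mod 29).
The square roots of 7 mod 29 are 23 and 6. Verify: 23² = 529 ≡ 7 (mod 29)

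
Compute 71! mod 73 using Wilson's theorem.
(72)! = (71)! × (72) ≡ -1 mod 73. So (71)! ≡ -1 × (72)^(-1) ≡ (-1)×(-1) = 1 mod 73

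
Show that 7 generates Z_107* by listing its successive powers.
7^1, 7^2, ..., 7^{106} mod 107: [7, 49, 22, 47, 8, 56, 71, 69, 55, 64, 20, 33, 17, 12, 84, 53, 50, 29, 96, 30, 103, 79, 18, 19, 26, 75, 97, 37, 45, 101, 65, 27, 82, 39, 59, 92, 2, 14, 98, 44, 94, 16, 5, 35, 31, 3, 21, 40, 66, 34, 24, 61, 106, 100, 58, 85, 60, 99, 51, 36, 38, 52, 43, 87, 74, 90, 95, 23, 54, 57, 78, 11, 77, 4, 28, 89, 88, 81, 32, 10, 70, 62, 6, 42, 80, 25, 68, 48, 15, 105, 93, 9, 63, 13, 91, 102, 72, 76, 104, 86, 67, 41, 73, 83, 46, 1]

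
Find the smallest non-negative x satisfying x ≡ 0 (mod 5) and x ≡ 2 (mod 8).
M = 5 × 8 = 40. M₁ = 8, y₁ ≡ 2 (mod 5). M₂ = 5, y₂ ≡ 5 (mod 8). x = 0×8×2 + 2×5×5 ≡ 10 (mod 40)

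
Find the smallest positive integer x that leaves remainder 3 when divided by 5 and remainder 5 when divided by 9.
M = 5 × 9 = 45. M₁ = 9, y₁ ≡ 4 (mod 5). M₂ = 5, y₂ ≡ 2 (mod 9). x = 3×9×4 + 5×5×2 ≡ 23 (mod 45)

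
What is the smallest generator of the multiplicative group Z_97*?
g = 5. For each prime q|96: 5^{48}≡96, 5^{32}≡35, none ≡ 1, so ord_97(5) = 96 and 5 is a primitive root.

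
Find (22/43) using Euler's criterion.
(22/43) = 22^{21} mod 43 = -1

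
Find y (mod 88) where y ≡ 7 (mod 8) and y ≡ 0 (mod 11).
M = 8 × 11 = 88. M₁ = 11, y₁ ≡ 3 (mod 8). M₂ = 8, y₂ ≡ 7 (mod 11). y = 7×11×3 + 0×8×7 ≡ 55 (mod 88)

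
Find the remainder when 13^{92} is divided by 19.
By Fermat: 13^{18} ≡ 1 (mod 19). 92 = 5×18 + 2. So 13^{92} ≡ 13^{2} ≡ 17 (mod 19)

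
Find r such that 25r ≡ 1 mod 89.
Since 89 is prime, by Fermat 25^(-1) ≡ 25^{87} ≡ 57 mod 89. Verify: 25 × 57 = 1425 ≡ 1 mod 89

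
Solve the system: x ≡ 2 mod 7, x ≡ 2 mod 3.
M = 7 × 3 = 21. M₁ = 3, y₁ ≡ 5 mod 7. M₂ = 7, y₂ ≡ 1 mod 3. x = 2×3×5 + 2×7×1 ≡ 2 mod 21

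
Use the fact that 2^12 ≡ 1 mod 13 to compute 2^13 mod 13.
By Fermat: 2^{12} ≡ 1 mod 13. So 2^{13} = 2^{12} · 2^{1} ≡ 2^{1} ≡ 2 mod 13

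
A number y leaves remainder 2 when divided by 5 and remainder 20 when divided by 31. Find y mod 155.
M = 5 × 31 = 155. M₁ = 31, y₁ ≡ 1 mod 5. M₂ = 5, y₂ ≡ 25 mod 31. y = 2×31×1 + 20×5×25 ≡ 82 mod 155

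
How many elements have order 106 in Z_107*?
There are φ(107-1) = φ(106) = 52 primitive roots modulo 107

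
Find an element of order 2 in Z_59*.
58 has order 2 mod 59 since 58^{2} ≡ 1 (mod 59) and no smaller power works.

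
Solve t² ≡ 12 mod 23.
The square roots of 12 mod 23 are 9 and 14. Verify: 9² = 81 ≡ 12 mod 23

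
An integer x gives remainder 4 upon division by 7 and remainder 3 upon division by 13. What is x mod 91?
M = 7 × 13 = 91. M₁ = 13, y₁ ≡ 6 mod 7. M₂ = 7, y₂ ≡ 2 mod 13. x = 4×13×6 + 3×7×2 ≡ 81 mod 91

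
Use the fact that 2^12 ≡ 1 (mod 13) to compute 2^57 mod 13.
By Fermat: 2^{12} ≡ 1 (mod 13). 57 = 4×12 + 9. So 2^{57} ≡ 2^{9} ≡ 5 (mod 13)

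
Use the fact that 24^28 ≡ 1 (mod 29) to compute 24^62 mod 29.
By Fermat: 24^{28} ≡ 1 (mod 29). 62 = 2×28 + 6. So 24^{62} ≡ 24^{6} ≡ 23 (mod 29)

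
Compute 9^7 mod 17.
By repeated squaring (mod 17): 9^{1}≡9, 9^{2}≡13, 9^{4}≡16. Then 9^{7} = 9^{4+2+1} ≡ 16 × 13 × 9 ≡ 2 (mod 17)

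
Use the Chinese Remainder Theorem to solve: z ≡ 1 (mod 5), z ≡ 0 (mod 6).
M = 5 × 6 = 30. M₁ = 6, y₁ ≡ 1 (mod 5). M₂ = 5, y₂ ≡ 5 (mod 6). z = 1×6×1 + 0×5×5 ≡ 6 (mod 30)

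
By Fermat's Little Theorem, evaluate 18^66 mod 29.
By Fermat: 18^{28} ≡ 1 (mod 29). 66 = 2×28 + 10. So 18^{66} ≡ 18^{10} ≡ 22 (mod 29)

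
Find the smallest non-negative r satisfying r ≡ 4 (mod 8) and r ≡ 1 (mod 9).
M = 8 × 9 = 72. M₁ = 9, y₁ ≡ 1 (mod 8). M₂ = 8, y₂ ≡ 8 (mod 9). r = 4×9×1 + 1×8×8 ≡ 28 (mod 72)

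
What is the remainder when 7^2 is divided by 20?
7^{2} = 49 ≡ 9 (mod 20)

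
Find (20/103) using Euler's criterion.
(20/103) = 20^{51} mod 103 = -1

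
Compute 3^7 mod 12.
By repeated squaring (mod 12): 3^{1}≡3, 3^{2}≡9, 3^{4}≡9. Then 3^{7} = 3^{4+2+1} ≡ 9 × 9 × 3 ≡ 3 (mod 12)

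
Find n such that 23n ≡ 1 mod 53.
Since 53 is prime, by Fermat 23^(-1) ≡ 23^{51} ≡ 30 mod 53. Verify: 23 × 30 = 690 ≡ 1 mod 53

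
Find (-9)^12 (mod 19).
By repeated squaring (mod 19): (-9)^{1}≡10, (-9)^{2}≡5, (-9)^{4}≡6, (-9)^{8}≡17. Then (-9)^{12} = (-9)^{8+4} ≡ 17 × 6 ≡ 7 (mod 19)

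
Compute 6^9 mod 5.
Using Fermat: 6^{4} ≡ 1 mod 5. 9 ≡ 1 mod 4. So 6^{9} ≡ 6^{1} ≡ 1 mod 5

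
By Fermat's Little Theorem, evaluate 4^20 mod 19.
By Fermat: 4^{18} ≡ 1 mod 19. So 4^{20} = 4^{18} · 4^{2} ≡ 4^{2} ≡ 16 mod 19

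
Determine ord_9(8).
Powers of 8 mod 9: 8^1≡8, 8^2≡1. ord_9(8) = 2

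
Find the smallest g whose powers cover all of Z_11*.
g = 2. For each prime q|10: 2^{5}≡10, 2^{2}≡4, none ≡ 1, so ord_11(2) = 10 and 2 is a primitive root.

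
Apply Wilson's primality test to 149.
(148)! mod 149 = 148. Since 148 ≡ -1 mod 149, 149 is prime.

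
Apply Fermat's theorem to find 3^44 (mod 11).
By Fermat: 3^{10} ≡ 1 (mod 11). 44 = 4×10 + 4. So 3^{44} ≡ 3^{4} ≡ 4 (mod 11)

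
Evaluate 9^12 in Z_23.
By repeated squaring (mod 23): 9^{1}≡9, 9^{2}≡12, 9^{4}≡6, 9^{8}≡13. Then 9^{12} = 9^{8+4} ≡ 13 × 6 ≡ 9 (mod 23)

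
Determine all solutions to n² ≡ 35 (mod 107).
The square roots of 35 mod 107 are 79 and 28. Verify: 79² = 6241 ≡ 35 (mod 107)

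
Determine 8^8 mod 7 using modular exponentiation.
Using Fermat: 8^{6} ≡ 1 mod 7. 8 ≡ 2 mod 6. So 8^{8} ≡ 8^{2} ≡ 1 mod 7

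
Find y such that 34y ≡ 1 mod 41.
Since 41 is prime, by Fermat 34^(-1) ≡ 34^{39} ≡ 35 mod 41. Verify: 34 × 35 = 1190 ≡ 1 mod 41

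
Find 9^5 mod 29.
By repeated squaring mod 29: 9^{1}≡9, 9^{2}≡23, 9^{4}≡7. Then 9^{5} = 9^{4+1} ≡ 7 × 9 ≡ 5 mod 29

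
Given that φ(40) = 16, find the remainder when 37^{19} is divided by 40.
By Euler: 37^{16} ≡ 1 mod 40 since gcd(37, 40) = 1. 19 = 1×16 + 3. So 37^{19} ≡ 37^{3} ≡ 13 mod 40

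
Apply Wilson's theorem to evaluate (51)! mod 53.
(52)! = (51)! × (52) ≡ -1 (mod 53). So (51)! ≡ -1 × (52)^(-1) ≡ (-1)×(-1) = 1 (mod 53)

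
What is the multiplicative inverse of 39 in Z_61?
Since 61 is prime, by Fermat 39^(-1) ≡ 39^{59} ≡ 36 (mod 61). Verify: 39 × 36 = 1404 ≡ 1 (mod 61)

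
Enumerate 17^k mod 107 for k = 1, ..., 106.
17^1, 17^2, ..., 17^{106} mod 107: [17, 75, 98, 61, 74, 81, 93, 83, 20, 19, 2, 34, 43, 89, 15, 41, 55, 79, 59, 40, 38, 4, 68, 86, 71, 30, 82, 3, 51, 11, 80, 76, 8, 29, 65, 35, 60, 57, 6, 102, 22, 53, 45, 16, 58, 23, 70, 13, 7, 12, 97, 44, 106, 90, 32, 9, 46, 33, 26, 14, 24, 87, 88, 105, 73, 64, 18, 92, 66, 52, 28, 48, 67, 69, 103, 39, 21, 36, 77, 25, 104, 56, 96, 27, 31, 99, 78, 42, 72, 47, 50, 101, 5, 85, 54, 62, 91, 49, 84, 37, 94, 100, 95, 10, 63, 1]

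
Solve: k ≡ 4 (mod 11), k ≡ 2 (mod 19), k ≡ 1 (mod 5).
M = 11 × 19 × 5 = 1045. M₁ = 95, y₁ ≡ 8 (mod 11). M₂ = 55, y₂ ≡ 9 (mod 19). M₃ = 209, y₃ ≡ 4 (mod 5). k = 4×95×8 + 2×55×9 + 1×209×4 ≡ 686 (mod 1045)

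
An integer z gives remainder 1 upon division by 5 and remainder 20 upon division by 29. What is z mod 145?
M = 5 × 29 = 145. M₁ = 29, y₁ ≡ 4 mod 5. M₂ = 5, y₂ ≡ 6 mod 29. z = 1×29×4 + 20×5×6 ≡ 136 mod 145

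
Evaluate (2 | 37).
(2/37) = 2^{18} mod 37 = -1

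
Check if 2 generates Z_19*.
ord_19(2) divides 18. For each prime q|18: 2^{9}≡18, 2^{6}≡7, none ≡ 1. So 2 has order 18 and is a primitive root mod 19.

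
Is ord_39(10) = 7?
Powers of 10 mod 39: 10^1≡10, 10^2≡22, 10^3≡25, 10^4≡16, 10^5≡4, 10^6≡1. Already 10^6≡1, so the order is 6 < 7. No, the actual order is 6.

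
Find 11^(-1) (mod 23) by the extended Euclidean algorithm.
Extended GCD: 11(-2) + 23(1) = 1. So 11^(-1) ≡ -2 ≡ 21 (mod 23). Verify: 11 × 21 = 231 ≡ 1 (mod 23)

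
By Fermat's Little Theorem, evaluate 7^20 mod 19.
By Fermat: 7^{18} ≡ 1 mod 19. So 7^{20} = 7^{18} · 7^{2} ≡ 7^{2} ≡ 11 mod 19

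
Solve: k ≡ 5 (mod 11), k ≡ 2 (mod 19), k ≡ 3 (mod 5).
M = 11 × 19 × 5 = 1045. M₁ = 95, y₁ ≡ 8 (mod 11). M₂ = 55, y₂ ≡ 9 (mod 19). M₃ = 209, y₃ ≡ 4 (mod 5). k = 5×95×8 + 2×55×9 + 3×209×4 ≡ 1028 (mod 1045)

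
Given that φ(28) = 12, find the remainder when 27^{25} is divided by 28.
By Euler: 27^{12} ≡ 1 (mod 28) since gcd(27, 28) = 1. 25 = 2×12 + 1. So 27^{25} ≡ 27^{1} ≡ 27 (mod 28)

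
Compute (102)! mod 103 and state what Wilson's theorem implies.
(102)! mod 103 = 102. Since this equals -1 (mod 103), Wilson confirms 103 is prime.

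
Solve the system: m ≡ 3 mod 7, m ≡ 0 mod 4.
M = 7 × 4 = 28. M₁ = 4, y₁ ≡ 2 mod 7. M₂ = 7, y₂ ≡ 3 mod 4. m = 3×4×2 + 0×7×3 ≡ 24 mod 28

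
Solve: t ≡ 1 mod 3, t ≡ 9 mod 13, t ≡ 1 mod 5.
M = 3 × 13 × 5 = 195. M₁ = 65, y₁ ≡ 2 mod 3. M₂ = 15, y₂ ≡ 7 mod 13. M₃ = 39, y₃ ≡ 4 mod 5. t = 1×65×2 + 9×15×7 + 1×39×4 ≡ 61 mod 195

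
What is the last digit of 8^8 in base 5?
Using Fermat: 8^{4} ≡ 1 (mod 5). 8 ≡ 0 (mod 4). So 8^{8} ≡ 8^{0} ≡ 1 (mod 5)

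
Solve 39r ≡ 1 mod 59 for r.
Since 59 is prime, by Fermat 39^(-1) ≡ 39^{57} ≡ 56 mod 59. Verify: 39 × 56 = 2184 ≡ 1 mod 59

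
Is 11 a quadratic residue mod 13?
By Euler's criterion: 11^{6} ≡ 12 mod 13. Since this equals -1 (≡ 12), 11 is not a QR.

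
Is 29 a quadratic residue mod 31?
By Euler's criterion: 29^{15} ≡ 30 (mod 31). Since this equals -1 (≡ 30), 29 is not a QR.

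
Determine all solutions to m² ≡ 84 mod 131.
The square roots of 84 mod 131 are 52 and 79. Verify: 52² = 2704 ≡ 84 mod 131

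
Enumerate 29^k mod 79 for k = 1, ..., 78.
29^1, 29^2, ..., 29^{78} mod 79: [29, 51, 57, 73, 63, 10, 53, 36, 17, 19, 77, 21, 56, 44, 12, 32, 59, 52, 7, 45, 41, 4, 37, 46, 70, 55, 15, 40, 54, 65, 68, 76, 71, 5, 66, 18, 48, 49, 78, 50, 28, 22, 6, 16, 69, 26, 43, 62, 60, 2, 58, 23, 35, 67, 47, 20, 27, 72, 34, 38, 75, 42, 33, 9, 24, 64, 39, 25, 14, 11, 3, 8, 74, 13, 61, 31, 30, 1]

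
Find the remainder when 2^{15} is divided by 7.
By Fermat: 2^{6} ≡ 1 mod 7. 15 = 2×6 + 3. So 2^{15} ≡ 2^{3} ≡ 1 mod 7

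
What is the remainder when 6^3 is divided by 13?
6^{3} = 216 ≡ 8 (mod 13)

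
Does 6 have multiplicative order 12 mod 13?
Powers of 6 mod 13: 6^1≡6, 6^2≡10, 6^3≡8, 6^4≡9, 6^5≡2, 6^6≡12, 6^7≡7, 6^8≡3, 6^9≡5, 6^10≡4, 6^11≡11, 6^12≡1. First k with 6^k≡1 is k=12. Yes, ord_13(6) = 12.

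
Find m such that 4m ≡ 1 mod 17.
Since 17 is prime, by Fermat 4^(-1) ≡ 4^{15} ≡ 13 mod 17. Verify: 4 × 13 = 52 ≡ 1 mod 17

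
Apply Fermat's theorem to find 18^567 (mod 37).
By Fermat: 18^{36} ≡ 1 (mod 37). 567 ≡ 27 (mod 36). So 18^{567} ≡ 18^{27} ≡ 6 (mod 37)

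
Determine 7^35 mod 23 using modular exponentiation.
Using Fermat: 7^{22} ≡ 1 (mod 23). 35 ≡ 13 (mod 22). So 7^{35} ≡ 7^{13} ≡ 20 (mod 23)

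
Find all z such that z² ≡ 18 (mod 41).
The square roots of 18 mod 41 are 10 and 31. Verify: 10² = 100 ≡ 18 (mod 41)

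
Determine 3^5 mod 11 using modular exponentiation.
By repeated squaring mod 11: 3^{1}≡3, 3^{2}≡9, 3^{4}≡4. Then 3^{5} = 3^{4+1} ≡ 4 × 3 ≡ 1 mod 11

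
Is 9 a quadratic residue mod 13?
By Euler's criterion: 9^{6} ≡ 1 (mod 13). Since this equals 1, 9 is a QR.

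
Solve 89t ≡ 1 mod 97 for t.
Since 97 is prime, by Fermat 89^(-1) ≡ 89^{95} ≡ 12 mod 97. Verify: 89 × 12 = 1068 ≡ 1 mod 97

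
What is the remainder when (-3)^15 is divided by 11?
Using Fermat: (-3)^{10} ≡ 1 (mod 11). 15 ≡ 5 (mod 10). So (-3)^{15} ≡ (-3)^{5} ≡ 10 (mod 11)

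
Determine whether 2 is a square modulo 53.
By Euler's criterion: 2^{26} ≡ 52 mod 53. Since this equals -1 (≡ 52), 2 is not a QR.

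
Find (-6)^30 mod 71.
By repeated squaring mod 71: (-6)^{1}≡65, (-6)^{2}≡36, (-6)^{4}≡18, (-6)^{8}≡40, (-6)^{16}≡38. Then (-6)^{30} = (-6)^{16+8+4+2} ≡ 38 × 40 × 18 × 36 ≡ 48 mod 71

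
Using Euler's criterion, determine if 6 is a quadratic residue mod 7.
By Euler's criterion: 6^{3} ≡ 6 mod 7. Since this equals -1 (≡ 6), 6 is not a QR.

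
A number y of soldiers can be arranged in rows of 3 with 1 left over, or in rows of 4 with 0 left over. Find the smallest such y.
M = 3 × 4 = 12. M₁ = 4, y₁ ≡ 1 mod 3. M₂ = 3, y₂ ≡ 3 mod 4. y = 1×4×1 + 0×3×3 ≡ 4 mod 12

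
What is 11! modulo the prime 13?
(12)! = (11)! × (12) ≡ -1 mod 13. So (11)! ≡ -1 × (12)^(-1) ≡ (-1)×(-1) = 1 mod 13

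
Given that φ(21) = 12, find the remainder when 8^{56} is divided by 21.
By Euler: 8^{12} ≡ 1 mod 21 since gcd(8, 21) = 1. 56 = 4×12 + 8. So 8^{56} ≡ 8^{8} ≡ 1 mod 21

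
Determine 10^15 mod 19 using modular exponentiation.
By repeated squaring mod 19: 10^{1}≡10, 10^{2}≡5, 10^{4}≡6, 10^{8}≡17. Then 10^{15} = 10^{8+4+2+1} ≡ 17 × 6 × 5 × 10 ≡ 8 mod 19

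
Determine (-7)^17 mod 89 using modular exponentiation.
By repeated squaring (mod 89): (-7)^{1}≡82, (-7)^{2}≡49, (-7)^{4}≡87, (-7)^{8}≡4, (-7)^{16}≡16. Then (-7)^{17} = (-7)^{16+1} ≡ 16 × 82 ≡ 66 (mod 89)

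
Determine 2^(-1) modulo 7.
Since 7 is prime, by Fermat 2^(-1) ≡ 2^{5} ≡ 4 (mod 7). Verify: 2 × 4 = 8 ≡ 1 (mod 7)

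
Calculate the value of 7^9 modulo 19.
By repeated squaring (mod 19): 7^{1}≡7, 7^{2}≡11, 7^{4}≡7, 7^{8}≡11. Then 7^{9} = 7^{8+1} ≡ 11 × 7 ≡ 1 (mod 19)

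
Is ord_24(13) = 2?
Powers of 13 mod 24: 13^1≡13, 13^2≡1. First k with 13^k≡1 is k=2. Yes, ord_24(13) = 2.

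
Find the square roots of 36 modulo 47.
The square roots of 36 mod 47 are 6 and 41. Verify: 6² = 36 ≡ 36 (mod 47)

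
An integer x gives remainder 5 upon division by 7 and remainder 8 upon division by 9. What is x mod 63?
M = 7 × 9 = 63. M₁ = 9, y₁ ≡ 4 mod 7. M₂ = 7, y₂ ≡ 4 mod 9. x = 5×9×4 + 8×7×4 ≡ 26 mod 63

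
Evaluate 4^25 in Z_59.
By repeated squaring (mod 59): 4^{1}≡4, 4^{2}≡16, 4^{4}≡20, 4^{8}≡46, 4^{16}≡51. Then 4^{25} = 4^{16+8+1} ≡ 51 × 46 × 4 ≡ 3 (mod 59)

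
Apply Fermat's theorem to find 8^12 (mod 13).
By Fermat's Little Theorem, 8^{12} ≡ 1 (mod 13) since 13 is prime and gcd(8, 13) = 1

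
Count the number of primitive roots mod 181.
There are φ(181-1) = φ(180) = 48 primitive roots modulo 181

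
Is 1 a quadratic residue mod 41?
By Euler's criterion: 1^{20} ≡ 1 (mod 41). Since this equals 1, 1 is a QR.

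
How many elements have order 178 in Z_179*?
A prime p has φ(p-1) primitive roots; here φ(178) = 88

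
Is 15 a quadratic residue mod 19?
By Euler's criterion: 15^{9} ≡ 18 (mod 19). Since this equals -1 (≡ 18), 15 is not a QR.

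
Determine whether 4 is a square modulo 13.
By Euler's criterion: 4^{6} ≡ 1 (mod 13). Since this equals 1, 4 is a QR.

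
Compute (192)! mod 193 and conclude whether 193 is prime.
(192)! mod 193 = 192. Since 192 ≡ -1 (mod 193), 193 is prime.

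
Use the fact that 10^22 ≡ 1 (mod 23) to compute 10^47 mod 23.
By Fermat: 10^{22} ≡ 1 (mod 23). 47 = 2×22 + 3. So 10^{47} ≡ 10^{3} ≡ 11 (mod 23)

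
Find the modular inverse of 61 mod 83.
Since 83 is prime, by Fermat 61^(-1) ≡ 61^{81} ≡ 49 (mod 83). Verify: 61 × 49 = 2989 ≡ 1 (mod 83)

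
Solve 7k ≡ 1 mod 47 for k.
Since 47 is prime, by Fermat 7^(-1) ≡ 7^{45} ≡ 27 mod 47. Verify: 7 × 27 = 189 ≡ 1 mod 47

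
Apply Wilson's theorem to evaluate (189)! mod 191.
(190)! = (189)! × (190) ≡ -1 (mod 191). So (189)! ≡ -1 × (190)^(-1) ≡ (-1)×(-1) = 1 (mod 191)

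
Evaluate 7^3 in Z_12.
7^{3} = 343 ≡ 7 mod 12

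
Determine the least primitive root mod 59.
g = 2. Powers: [2, 4, 8, 16, 32, 5, 10, 20, 40, 21, ...] generates all 58 non-zero residues.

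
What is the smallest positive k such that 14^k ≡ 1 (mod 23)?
Powers of 14 mod 23: 14^1≡14, 14^2≡12, 14^3≡7, 14^4≡6, 14^5≡15, 14^6≡3, 14^7≡19, 14^8≡13, 14^9≡21, 14^10≡18, 14^11≡22, 14^12≡9, 14^13≡11, 14^14≡16, 14^15≡17, 14^16≡8, 14^17≡20, 14^18≡4, 14^19≡10, 14^20≡2, 14^21≡5, 14^22≡1. Order = 22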